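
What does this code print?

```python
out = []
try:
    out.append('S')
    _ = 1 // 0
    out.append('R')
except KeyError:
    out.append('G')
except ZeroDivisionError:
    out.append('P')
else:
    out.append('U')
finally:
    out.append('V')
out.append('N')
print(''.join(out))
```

Execution trace: 'S' (try body) → 'P' (except ZeroDivisionError) → 'V' (finally) → 'N' (after the try/except). Output: SPVN

Answer: SPVN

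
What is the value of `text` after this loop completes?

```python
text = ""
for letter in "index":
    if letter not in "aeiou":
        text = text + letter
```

Remove vowels from 'index'
`text` takes the values: "" → "n" → "nd" → "ndx"

Answer: "ndx"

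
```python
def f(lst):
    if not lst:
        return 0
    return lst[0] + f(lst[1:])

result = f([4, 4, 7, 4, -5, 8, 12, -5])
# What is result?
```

4 + 4 + 7 + 4 + (-5) + 8 + 12 + (-5) + 0 = 29

Answer: 29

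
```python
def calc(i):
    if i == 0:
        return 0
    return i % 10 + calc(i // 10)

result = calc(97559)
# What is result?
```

Sum of digits of 97559: 9 + 5 + 5 + 7 + 9 = 35

Answer: 35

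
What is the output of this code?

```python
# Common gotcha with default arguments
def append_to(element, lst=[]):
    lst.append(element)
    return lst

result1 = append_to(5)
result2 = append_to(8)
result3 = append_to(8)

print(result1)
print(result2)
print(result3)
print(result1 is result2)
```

Key concept: mutable default argument gotcha.
Step by step:
`result1 = append_to(5)` → result1 = [5]
`result2 = append_to(8)` → result1 = [5, 8] (same object as result2); result2 = [5, 8] (same object as result1)
`result3 = append_to(8)` → result1 = [5, 8, 8] (same object as result2, result3); result2 = [5, 8, 8] (same object as result1, result3); result3 = [5, 8, 8] (same object as result1, result2)
`print(result1)` → prints [5, 8, 8]
`print(result2)` → prints [5, 8, 8]
`print(result3)` → prints [5, 8, 8]
`print(result1 is result2)` → prints True

Answer:
[5, 8, 8]
[5, 8, 8]
[5, 8, 8]
True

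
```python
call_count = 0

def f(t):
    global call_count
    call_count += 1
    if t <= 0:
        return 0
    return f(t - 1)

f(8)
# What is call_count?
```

Linear recursion stepping by 1: 9 calls from t=8 down to ≤0.

Answer: 9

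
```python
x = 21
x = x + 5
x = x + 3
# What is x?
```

Trace:
`x = 21` → x = 21
`x = x + 5` → x = 26
`x = x + 3` → x = 29
So x = 29

Answer: 29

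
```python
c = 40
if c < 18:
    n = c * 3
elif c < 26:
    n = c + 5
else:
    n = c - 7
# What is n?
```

Trace:
`c = 40` → c = 40
`if c < 18: ...` → c < 18 is False, c < 26 is False, take else branch → n = 33
So n = 33

Answer: 33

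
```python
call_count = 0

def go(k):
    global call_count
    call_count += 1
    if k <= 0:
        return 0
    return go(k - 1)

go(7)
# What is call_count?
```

Linear recursion stepping by 1: 8 calls from k=7 down to ≤0.

Answer: 8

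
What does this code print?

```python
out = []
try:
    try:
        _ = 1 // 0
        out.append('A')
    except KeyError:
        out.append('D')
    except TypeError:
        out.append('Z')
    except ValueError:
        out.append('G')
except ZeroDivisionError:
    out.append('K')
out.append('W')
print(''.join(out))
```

Execution trace: 'K' (outer except ZeroDivisionError) → 'W' (after the try/except). Output: KW

Answer: KW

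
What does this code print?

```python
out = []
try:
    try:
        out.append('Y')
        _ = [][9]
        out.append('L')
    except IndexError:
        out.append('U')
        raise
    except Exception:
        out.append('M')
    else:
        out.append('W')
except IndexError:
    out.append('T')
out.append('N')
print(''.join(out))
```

Execution trace: 'Y' (inner try body) → 'U' (inner except IndexError) → 'T' (outer except IndexError) → 'N' (after the try/except). Output: YUTN

Answer: YUTN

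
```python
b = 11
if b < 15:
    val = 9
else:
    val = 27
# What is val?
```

Trace:
`b = 11` → b = 11
`if b < 15: ...` → b < 15 is True → val = 9
So val = 9

Answer: 9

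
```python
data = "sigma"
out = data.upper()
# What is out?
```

Trace:
`data = "sigma"` → data = 'sigma'
`out = data.upper()` → out = 'SIGMA'
So out = 'SIGMA'

Answer: 'SIGMA'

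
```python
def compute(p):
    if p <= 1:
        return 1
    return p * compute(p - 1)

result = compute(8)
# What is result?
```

compute(8) = 8 * 7 * 6 * 5 * 4 * 3 * 2 * 1 = 40320

Answer: 40320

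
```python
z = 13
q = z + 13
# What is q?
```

Trace:
`z = 13` → z = 13
`q = z + 13` → q = 26
So q = 26

Answer: 26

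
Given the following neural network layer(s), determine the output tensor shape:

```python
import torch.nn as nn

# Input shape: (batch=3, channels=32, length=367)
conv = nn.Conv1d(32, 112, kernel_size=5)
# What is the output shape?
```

Input: (3, 32, 367) -> Output: (3, 112, 363)

Answer: (3, 112, 363)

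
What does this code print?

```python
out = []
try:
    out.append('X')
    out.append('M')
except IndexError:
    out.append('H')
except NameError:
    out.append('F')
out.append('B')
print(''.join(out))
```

Execution trace: 'X' (try body) → 'M' (try body, no exception) → 'B' (after the try/except). Output: XMB

Answer: XMB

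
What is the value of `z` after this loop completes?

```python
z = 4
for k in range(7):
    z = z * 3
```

Multiply by 3, 7 times: 4 * 3^7 = 8748
`z` takes the values: 4 → 12 → 36 → 108 → 324 → 972 → 2916 → 8748

Answer: 8748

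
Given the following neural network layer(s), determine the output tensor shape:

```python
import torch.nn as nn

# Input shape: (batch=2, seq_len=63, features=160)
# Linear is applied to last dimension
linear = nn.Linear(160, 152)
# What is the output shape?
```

Input: (2, 63, 160) -> Output: (2, 63, 152)

Answer: (2, 63, 152)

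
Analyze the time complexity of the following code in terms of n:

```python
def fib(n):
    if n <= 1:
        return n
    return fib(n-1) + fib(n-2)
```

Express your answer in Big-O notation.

This is Recursive Fibonacci (naive). Time complexity: O(2^n).

Answer: O(2^n)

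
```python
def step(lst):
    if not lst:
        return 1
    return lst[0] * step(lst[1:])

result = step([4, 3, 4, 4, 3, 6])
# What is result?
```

Product over [4, 3, 4, 4, 3, 6] = 4 * 3 * 4 * 4 * 3 * 6 = 3456

Answer: 3456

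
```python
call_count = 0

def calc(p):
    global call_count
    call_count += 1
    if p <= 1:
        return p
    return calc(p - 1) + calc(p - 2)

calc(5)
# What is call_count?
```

Calls(p) = 1 + Calls(p-1) + Calls(p-2); Calls(0)=Calls(1)=1. For p=5 this gives 15.

Answer: 15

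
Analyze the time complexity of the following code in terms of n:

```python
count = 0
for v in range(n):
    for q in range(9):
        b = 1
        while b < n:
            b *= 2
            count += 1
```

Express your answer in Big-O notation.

Each loop level contributes: n × 1 × log n. Multiplying the contributions gives O(n log n).

Answer: O(n log n)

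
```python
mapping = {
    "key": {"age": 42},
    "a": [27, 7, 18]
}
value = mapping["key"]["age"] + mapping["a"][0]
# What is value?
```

Trace:
`mapping = { ...` → mapping = {'key': {'age': 42}, 'a': [27, 7, 18]}
`value = mapping["key"]["age"] + mapping["a"][0]` → value = 69
So value = 69

Answer: 69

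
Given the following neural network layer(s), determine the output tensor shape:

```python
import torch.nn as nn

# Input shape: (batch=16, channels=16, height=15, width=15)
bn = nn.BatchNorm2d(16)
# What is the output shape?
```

Input: (16, 16, 15, 15) -> Output: (16, 16, 15, 15)

Answer: (16, 16, 15, 15)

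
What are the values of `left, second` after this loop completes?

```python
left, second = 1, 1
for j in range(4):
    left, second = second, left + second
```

Fibonacci: after 4 iterations
`left, second` takes the values: (1, 1) → (1, 2) → (2, 3) → (3, 5) → (5, 8)

Answer: 5, 8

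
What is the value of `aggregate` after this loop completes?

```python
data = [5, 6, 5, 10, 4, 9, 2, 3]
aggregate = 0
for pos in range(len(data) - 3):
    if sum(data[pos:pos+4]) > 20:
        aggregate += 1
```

Count windows with sum > 20
`aggregate` takes the values: 0 → 1 → 2 → 3 → 4

Answer: 4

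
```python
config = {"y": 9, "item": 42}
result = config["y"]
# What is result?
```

Trace:
`config = {"y": 9, "item": 42}` → config = {'y': 9, 'item': 42}
`result = config["y"]` → result = 9
So result = 9

Answer: 9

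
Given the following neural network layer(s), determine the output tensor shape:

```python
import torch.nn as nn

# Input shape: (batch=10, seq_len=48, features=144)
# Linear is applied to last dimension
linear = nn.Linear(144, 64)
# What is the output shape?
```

Input: (10, 48, 144) -> Output: (10, 48, 64)

Answer: (10, 48, 64)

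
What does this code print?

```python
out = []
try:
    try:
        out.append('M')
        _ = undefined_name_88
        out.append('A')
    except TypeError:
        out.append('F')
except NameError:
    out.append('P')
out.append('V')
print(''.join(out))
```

Execution trace: 'M' (try body) → 'P' (outer except NameError) → 'V' (after the try/except). Output: MPV

Answer: MPV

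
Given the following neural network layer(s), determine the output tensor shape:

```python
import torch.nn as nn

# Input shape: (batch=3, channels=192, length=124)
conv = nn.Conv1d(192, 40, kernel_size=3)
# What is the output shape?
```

Input: (3, 192, 124) -> Output: (3, 40, 122)

Answer: (3, 40, 122)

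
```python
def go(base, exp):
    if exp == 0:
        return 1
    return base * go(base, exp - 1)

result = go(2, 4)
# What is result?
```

go(2, 4) = 2 * 2 * 2 * 2 = 16

Answer: 16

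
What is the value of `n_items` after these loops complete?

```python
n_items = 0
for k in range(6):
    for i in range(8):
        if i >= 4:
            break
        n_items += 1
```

Inner breaks at 4, outer runs 6 times
`n_items` takes the values: 0 → 1 → 2 → 3 → 4 → 5 → 6 → 7 → 8 → 9 → 10 → 11 → 12 → 13 → 14 → 15 → 16 → 17 → 18 → 19 → 20 → 21 → 22 → 23 → 24

Answer: 24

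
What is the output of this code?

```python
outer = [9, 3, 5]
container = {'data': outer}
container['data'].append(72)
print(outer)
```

Key concept: dict holds reference to list.
Step by step:
`outer = [9, 3, 5]` → outer = [9, 3, 5]
`container = {'data': outer}` → container = {'data': [9, 3, 5]}
`container['data'].append(72)` → outer = [9, 3, 5, 72]; container = {'data': [9, 3, 5, 72]}
`print(outer)` → prints [9, 3, 5, 72]

Answer: [9, 3, 5, 72]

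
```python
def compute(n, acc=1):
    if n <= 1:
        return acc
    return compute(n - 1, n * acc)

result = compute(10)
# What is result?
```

Accumulator trace (n, acc): (10, 1) -> (9, 10) -> (8, 90) -> (7, 720) -> (6, 5040) -> (5, 30240) -> (4, 151200) -> (3, 604800) -> (2, 1814400) -> (1, 3628800) -> return 3628800

Answer: 3628800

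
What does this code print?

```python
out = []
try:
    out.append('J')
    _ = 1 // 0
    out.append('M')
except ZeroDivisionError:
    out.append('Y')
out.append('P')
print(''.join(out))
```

Execution trace: 'J' (try body) → 'Y' (except ZeroDivisionError) → 'P' (after the try/except). Output: JYP

Answer: JYP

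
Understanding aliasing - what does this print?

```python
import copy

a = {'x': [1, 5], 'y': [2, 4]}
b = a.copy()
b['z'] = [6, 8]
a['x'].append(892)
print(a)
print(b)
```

Key concept: shallow copy of dict with mutable values.
Step by step:
`a = {'x': [1, 5], 'y': [2, 4]}` → a = {'x': [1, 5], 'y': [2, 4]}
`b = a.copy()` → b = {'x': [1, 5], 'y': [2, 4]}
`b['z'] = [6, 8]` → b = {'x': [1, 5], 'y': [2, 4], 'z': [6, 8]}
`a['x'].append(892)` → a = {'x': [1, 5, 892], 'y': [2, 4]}; b = {'x': [1, 5, 892], 'y': [2, 4], 'z': [6, 8]}
`print(a)` → prints {'x': [1, 5, 892], 'y': [2, 4]}
`print(b)` → prints {'x': [1, 5, 892], 'y': [2, 4], 'z': [6, 8]}

Answer:
{'x': [1, 5, 892], 'y': [2, 4]}
{'x': [1, 5, 892], 'y': [2, 4], 'z': [6, 8]}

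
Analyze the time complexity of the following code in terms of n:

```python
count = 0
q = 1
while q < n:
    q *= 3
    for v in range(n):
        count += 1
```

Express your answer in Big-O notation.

Each loop level contributes: log n × n. Multiplying the contributions gives O(n log n).

Answer: O(n log n)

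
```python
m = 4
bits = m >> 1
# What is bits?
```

Trace:
`m = 4` → m = 4
`bits = m >> 1` → bits = 2
So bits = 2

Answer: 2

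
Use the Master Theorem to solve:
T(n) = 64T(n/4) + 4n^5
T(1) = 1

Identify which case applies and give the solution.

a=64, b=4, f(n)=4n^5. log_4(64) = 3. Since c=5 > 3 and the regularity condition holds (64(n/4)^5 = (64/4^5)n^5 with 64/4^5 < 1), Case 3 applies: T(n) = Θ(f(n)) = O(n^5).

Answer: O(n^5) - Case 3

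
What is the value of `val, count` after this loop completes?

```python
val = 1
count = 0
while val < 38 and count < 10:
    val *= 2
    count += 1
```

Double until >= 38 or 10 iterations
`val, count` takes the values: (1, 0) → (2, 0) → (2, 1) → (4, 1) → (4, 2) → (8, 2) → (8, 3) → (16, 3) → (16, 4) → (32, 4) → (32, 5) → (64, 5) → (64, 6)

Answer: 64, 6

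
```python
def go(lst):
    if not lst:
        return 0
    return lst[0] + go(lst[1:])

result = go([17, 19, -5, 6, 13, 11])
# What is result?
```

17 + 19 + (-5) + 6 + 13 + 11 + 0 = 61

Answer: 61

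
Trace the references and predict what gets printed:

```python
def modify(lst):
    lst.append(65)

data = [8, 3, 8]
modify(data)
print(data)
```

Key concept: function modifies passed list.
Step by step:
`data = [8, 3, 8]` → data = [8, 3, 8]
`modify(data)` → data = [8, 3, 8, 65]
`print(data)` → prints [8, 3, 8, 65]

Answer: [8, 3, 8, 65]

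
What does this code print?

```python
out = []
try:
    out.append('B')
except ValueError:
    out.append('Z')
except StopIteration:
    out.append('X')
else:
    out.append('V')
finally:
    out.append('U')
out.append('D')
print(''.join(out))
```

Execution trace: 'B' (try body, no exception) → 'V' (else) → 'U' (finally) → 'D' (after the try/except). Output: BVUD

Answer: BVUD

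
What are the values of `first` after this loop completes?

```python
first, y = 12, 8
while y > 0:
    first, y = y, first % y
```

GCD of 12 and 8
`first` takes the values: 12 → 8 → 4

Answer: 4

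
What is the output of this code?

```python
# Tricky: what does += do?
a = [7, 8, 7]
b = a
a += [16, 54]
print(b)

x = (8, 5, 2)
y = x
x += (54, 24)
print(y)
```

Key concept: += behavior differs for mutable vs immutable.
Step by step:
`a = [7, 8, 7]` → a = [7, 8, 7]
`b = a` → b = [7, 8, 7] (same object as a)
`a += [16, 54]` → a = [7, 8, 7, 16, 54] (same object as b); b = [7, 8, 7, 16, 54] (same object as a)
`print(b)` → prints [7, 8, 7, 16, 54]
`x = (8, 5, 2)` → x = (8, 5, 2)
`y = x` → y = (8, 5, 2)
`x += (54, 24)` → x = (8, 5, 2, 54, 24)
`print(y)` → prints (8, 5, 2)

Answer:
[7, 8, 7, 16, 54]
(8, 5, 2)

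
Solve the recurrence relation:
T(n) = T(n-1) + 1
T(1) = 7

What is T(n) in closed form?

Unrolling: T(n) = T(1) + 1·(n-1) = 7 + 1(n-1) = n + 6.

Answer: T(n) = n + 6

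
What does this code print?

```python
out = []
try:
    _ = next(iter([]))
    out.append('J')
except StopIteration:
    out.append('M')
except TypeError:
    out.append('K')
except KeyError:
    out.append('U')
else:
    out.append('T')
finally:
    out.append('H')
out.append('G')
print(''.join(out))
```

Execution trace: 'M' (except StopIteration) → 'H' (finally) → 'G' (after the try/except). Output: MHG

Answer: MHG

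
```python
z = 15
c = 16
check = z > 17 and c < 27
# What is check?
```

Trace:
`z = 15` → z = 15
`c = 16` → c = 16
`check = z > 17 and c < 27` → check = False
So check = False

Answer: False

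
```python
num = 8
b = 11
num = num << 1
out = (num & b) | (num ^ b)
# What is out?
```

Trace:
`num = 8` → num = 8
`b = 11` → b = 11
`num = num << 1` → num = 16
`out = (num & b) | (num ^ b)` → out = 27
So out = 27

Answer: 27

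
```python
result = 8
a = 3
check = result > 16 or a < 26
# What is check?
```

Trace:
`result = 8` → result = 8
`a = 3` → a = 3
`check = result > 16 or a < 26` → check = True
So check = True

Answer: True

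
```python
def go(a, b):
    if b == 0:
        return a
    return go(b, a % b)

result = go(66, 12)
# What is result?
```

go(66, 12) -> go(12, 6) -> go(6, 0) -> 6

Answer: 6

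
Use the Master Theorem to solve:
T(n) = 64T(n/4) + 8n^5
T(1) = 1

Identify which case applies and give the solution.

a=64, b=4, f(n)=8n^5. log_4(64) = 3. Since c=5 > 3 and the regularity condition holds (64(n/4)^5 = (64/4^5)n^5 with 64/4^5 < 1), Case 3 applies: T(n) = Θ(f(n)) = O(n^5).

Answer: O(n^5) - Case 3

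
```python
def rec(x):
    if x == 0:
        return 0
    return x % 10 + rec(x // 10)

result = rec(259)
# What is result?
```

Sum of digits of 259: 9 + 5 + 2 = 16

Answer: 16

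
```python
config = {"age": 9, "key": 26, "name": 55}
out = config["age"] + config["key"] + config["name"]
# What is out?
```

Trace:
`config = {"age": 9, "key": 26, "name": 55}` → config = {'age': 9, 'key': 26, 'name': 55}
`out = config["age"] + config["key"] + config["name"]` → out = 90
So out = 90

Answer: 90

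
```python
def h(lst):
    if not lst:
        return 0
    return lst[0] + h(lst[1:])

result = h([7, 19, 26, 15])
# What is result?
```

7 + 19 + 26 + 15 + 0 = 67

Answer: 67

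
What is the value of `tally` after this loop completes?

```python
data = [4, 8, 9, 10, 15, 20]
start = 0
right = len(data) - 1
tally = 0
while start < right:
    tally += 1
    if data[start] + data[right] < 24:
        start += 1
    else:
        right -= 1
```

Steps to find pair summing to 24
`tally` takes the values: 0 → 1 → 2 → 3 → 4 → 5

Answer: 5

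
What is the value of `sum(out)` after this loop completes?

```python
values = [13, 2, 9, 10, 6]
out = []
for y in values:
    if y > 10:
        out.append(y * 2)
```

Sum of doubled values > 10
`out` takes the values: [] → [26]
So `sum(out)` = 26

Answer: 26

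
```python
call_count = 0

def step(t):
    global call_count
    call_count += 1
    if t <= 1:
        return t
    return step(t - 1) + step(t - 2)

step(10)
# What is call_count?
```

Calls(t) = 1 + Calls(t-1) + Calls(t-2); Calls(0)=Calls(1)=1. For t=10 this gives 177.

Answer: 177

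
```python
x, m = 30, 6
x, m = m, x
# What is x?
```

Trace:
`x, m = 30, 6` → x = 30; m = 6
`x, m = m, x` → x = 6; m = 30
So x = 6

Answer: 6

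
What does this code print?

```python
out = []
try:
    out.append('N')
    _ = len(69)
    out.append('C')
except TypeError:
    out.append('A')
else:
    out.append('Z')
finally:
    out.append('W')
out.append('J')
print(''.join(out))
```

Execution trace: 'N' (try body) → 'A' (except TypeError) → 'W' (finally) → 'J' (after the try/except). Output: NAWJ

Answer: NAWJ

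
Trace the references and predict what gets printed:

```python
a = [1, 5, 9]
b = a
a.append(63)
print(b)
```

Key concept: basic list aliasing.
Step by step:
`a = [1, 5, 9]` → a = [1, 5, 9]
`b = a` → b = [1, 5, 9] (same object as a)
`a.append(63)` → a = [1, 5, 9, 63] (same object as b); b = [1, 5, 9, 63] (same object as a)
`print(b)` → prints [1, 5, 9, 63]

Answer: [1, 5, 9, 63]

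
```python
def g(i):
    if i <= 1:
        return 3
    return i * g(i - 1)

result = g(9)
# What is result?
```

g(9) = 9 * 8 * 7 * 6 * 5 * 4 * 3 * 2 * 3 = 1088640

Answer: 1088640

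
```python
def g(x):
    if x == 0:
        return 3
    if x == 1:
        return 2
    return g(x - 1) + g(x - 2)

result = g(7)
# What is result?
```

Build up from base cases: g(0)=3, g(1)=2, g(2)=5, g(3)=7, g(4)=12, g(5)=19, g(6)=31, ..., g(7)=50

Answer: 50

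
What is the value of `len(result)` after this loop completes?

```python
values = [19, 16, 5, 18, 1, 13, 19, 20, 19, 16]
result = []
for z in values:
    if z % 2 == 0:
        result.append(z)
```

Count even numbers in [19, 16, 5, 18, 1, 13, 19, 20, 19, 16]
`result` takes the values: [] → [16] → [16, 18] → [16, 18, 20] → [16, 18, 20, 16]
So `len(result)` = 4

Answer: 4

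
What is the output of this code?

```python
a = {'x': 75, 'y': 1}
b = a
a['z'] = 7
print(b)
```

Key concept: dict aliasing.
Step by step:
`a = {'x': 75, 'y': 1}` → a = {'x': 75, 'y': 1}
`b = a` → b = {'x': 75, 'y': 1} (same object as a)
`a['z'] = 7` → a = {'x': 75, 'y': 1, 'z': 7} (same object as b); b = {'x': 75, 'y': 1, 'z': 7} (same object as a)
`print(b)` → prints {'x': 75, 'y': 1, 'z': 7}

Answer: {'x': 75, 'y': 1, 'z': 7}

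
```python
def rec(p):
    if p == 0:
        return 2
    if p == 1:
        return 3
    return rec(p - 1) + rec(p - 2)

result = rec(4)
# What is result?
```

Build up from base cases: rec(0)=2, rec(1)=3, rec(2)=5, rec(3)=8, rec(4)=13

Answer: 13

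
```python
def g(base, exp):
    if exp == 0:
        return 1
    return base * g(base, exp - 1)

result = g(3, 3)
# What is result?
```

g(3, 3) = 3 * 3 * 3 = 27

Answer: 27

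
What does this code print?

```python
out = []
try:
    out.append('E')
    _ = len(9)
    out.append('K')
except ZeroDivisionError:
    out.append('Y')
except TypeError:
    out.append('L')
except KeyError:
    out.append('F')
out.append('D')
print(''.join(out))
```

Execution trace: 'E' (try body) → 'L' (except TypeError) → 'D' (after the try/except). Output: ELD

Answer: ELD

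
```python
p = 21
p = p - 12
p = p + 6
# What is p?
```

Trace:
`p = 21` → p = 21
`p = p - 12` → p = 9
`p = p + 6` → p = 15
So p = 15

Answer: 15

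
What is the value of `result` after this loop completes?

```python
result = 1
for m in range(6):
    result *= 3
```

3^6 = 729
`result` takes the values: 1 → 3 → 9 → 27 → 81 → 243 → 729

Answer: 729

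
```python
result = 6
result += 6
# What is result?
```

Trace:
`result = 6` → result = 6
`result += 6` → result = 12
So result = 12

Answer: 12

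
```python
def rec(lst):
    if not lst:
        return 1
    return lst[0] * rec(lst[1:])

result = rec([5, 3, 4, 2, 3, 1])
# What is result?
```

Product over [5, 3, 4, 2, 3, 1] = 5 * 3 * 4 * 2 * 3 * 1 = 360

Answer: 360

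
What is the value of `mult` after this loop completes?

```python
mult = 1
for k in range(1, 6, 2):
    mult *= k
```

Product of 1, 3, 5, ... up to 5
`mult` takes the values: 1 → 3 → 15

Answer: 15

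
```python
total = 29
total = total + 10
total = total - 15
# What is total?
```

Trace:
`total = 29` → total = 29
`total = total + 10` → total = 39
`total = total - 15` → total = 24
So total = 24

Answer: 24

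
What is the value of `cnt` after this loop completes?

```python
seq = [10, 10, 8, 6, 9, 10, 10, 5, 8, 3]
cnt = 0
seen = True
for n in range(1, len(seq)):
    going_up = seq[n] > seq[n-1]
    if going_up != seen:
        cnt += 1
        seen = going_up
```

Count direction changes in [10, 10, 8, 6, 9, 10, 10, 5, 8, 3]
`cnt` takes the values: 0 → 1 → 2 → 3 → 4 → 5

Answer: 5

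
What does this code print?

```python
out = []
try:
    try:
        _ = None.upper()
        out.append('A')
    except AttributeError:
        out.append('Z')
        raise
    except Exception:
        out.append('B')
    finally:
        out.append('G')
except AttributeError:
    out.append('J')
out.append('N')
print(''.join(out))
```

Execution trace: 'Z' (inner except AttributeError) → 'G' (inner finally) → 'J' (outer except AttributeError) → 'N' (after the try/except). Output: ZGJN

Answer: ZGJN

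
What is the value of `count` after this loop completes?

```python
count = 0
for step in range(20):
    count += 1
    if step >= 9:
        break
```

Loop breaks when step reaches 9, count is 10
`count` takes the values: 0 → 1 → 2 → 3 → 4 → 5 → 6 → 7 → 8 → 9 → 10

Answer: 10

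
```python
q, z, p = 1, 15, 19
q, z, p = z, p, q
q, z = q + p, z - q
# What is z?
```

Trace:
`q, z, p = 1, 15, 19` → q = 1; z = 15; p = 19
`q, z, p = z, p, q` → q = 15; z = 19; p = 1
`q, z = q + p, z - q` → q = 16; z = 4
So z = 4

Answer: 4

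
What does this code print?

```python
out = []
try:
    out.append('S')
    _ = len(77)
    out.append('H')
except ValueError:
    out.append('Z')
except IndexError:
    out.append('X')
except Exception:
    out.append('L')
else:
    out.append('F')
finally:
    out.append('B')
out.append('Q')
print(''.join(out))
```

Execution trace: 'S' (try body) → 'L' (except Exception) → 'B' (finally) → 'Q' (after the try/except). Output: SLBQ

Answer: SLBQ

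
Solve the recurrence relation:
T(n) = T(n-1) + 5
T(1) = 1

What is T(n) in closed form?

Unrolling: T(n) = T(1) + 5·(n-1) = 1 + 5(n-1) = 5n - 4.

Answer: T(n) = 5n - 4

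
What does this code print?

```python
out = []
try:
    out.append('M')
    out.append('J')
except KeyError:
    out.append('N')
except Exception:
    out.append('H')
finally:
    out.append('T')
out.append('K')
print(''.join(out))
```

Execution trace: 'M' (try body) → 'J' (try body, no exception) → 'T' (finally) → 'K' (after the try/except). Output: MJTK

Answer: MJTK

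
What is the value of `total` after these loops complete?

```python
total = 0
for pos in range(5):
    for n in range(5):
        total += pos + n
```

Sum of all pos+n for pos,n in 5x5
`total` takes the values: 0 → 1 → 3 → 6 → 10 → 11 → 13 → 16 → 20 → 25 → 27 → 30 → 34 → 39 → 45 → 48 → 52 → 57 → 63 → 70 → 74 → 79 → 85 → 92 → 100

Answer: 100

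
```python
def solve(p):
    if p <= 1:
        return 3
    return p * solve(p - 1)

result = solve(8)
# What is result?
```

solve(8) = 8 * 7 * 6 * 5 * 4 * 3 * 2 * 3 = 120960

Answer: 120960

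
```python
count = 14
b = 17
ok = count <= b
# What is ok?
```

Trace:
`count = 14` → count = 14
`b = 17` → b = 17
`ok = count <= b` → ok = True
So ok = True

Answer: True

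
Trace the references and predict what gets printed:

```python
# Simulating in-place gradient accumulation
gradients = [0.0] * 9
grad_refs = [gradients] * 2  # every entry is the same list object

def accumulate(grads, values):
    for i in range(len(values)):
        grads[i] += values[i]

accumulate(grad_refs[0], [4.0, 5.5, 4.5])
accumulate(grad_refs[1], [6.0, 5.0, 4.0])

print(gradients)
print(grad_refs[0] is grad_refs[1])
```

Key concept: gradient accumulation aliasing.
Step by step:
`gradients = [0.0] * 9` → gradients = [0.0, 0.0, 0.0, 0.0, 0.0, 0.0, 0.0, 0.0, 0.0]
`grad_refs = [gradients] * 2` → grad_refs = [[0.0, 0.0, 0.0, 0.0, 0.0, 0.0, 0.0, 0.0, 0.0], [0.0, 0.0, 0.0, 0.0, 0.0, 0.0, 0.0, 0.0, 0.0]]
`accumulate(grad_refs[0], [4.0, 5.5, 4.5])` → gradients = [4.0, 5.5, 4.5, 0.0, 0.0, 0.0, 0.0, 0.0, 0.0]; grad_refs = [[4.0, 5.5, 4.5, 0.0, 0.0, 0.0, 0.0, 0.0, 0.0], [4.0, 5.5, 4.5, 0.0, 0.0, 0.0, 0.0, 0.0, 0.0]]
`accumulate(grad_refs[1], [6.0, 5.0, 4.0])` → gradients = [10.0, 10.5, 8.5, 0.0, 0.0, 0.0, 0.0, 0.0, 0.0]; grad_refs = [[10.0, 10.5, 8.5, 0.0, 0.0, 0.0, 0.0, 0.0, 0.0], [10.0, 10.5, 8.5, 0.0, 0.0, 0.0, 0.0, 0.0, 0.0]]
`print(gradients)` → prints [10.0, 10.5, 8.5, 0.0, 0.0, 0.0, 0.0, 0.0, 0.0]
`print(grad_refs[0] is grad_refs[1])` → prints True

Answer:
[10.0, 10.5, 8.5, 0.0, 0.0, 0.0, 0.0, 0.0, 0.0]
True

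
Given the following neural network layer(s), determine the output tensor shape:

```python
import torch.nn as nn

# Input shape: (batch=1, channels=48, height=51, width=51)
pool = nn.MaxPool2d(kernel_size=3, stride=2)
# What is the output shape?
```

Input: (1, 48, 51, 51) -> Output: (1, 48, 25, 25)

Answer: (1, 48, 25, 25)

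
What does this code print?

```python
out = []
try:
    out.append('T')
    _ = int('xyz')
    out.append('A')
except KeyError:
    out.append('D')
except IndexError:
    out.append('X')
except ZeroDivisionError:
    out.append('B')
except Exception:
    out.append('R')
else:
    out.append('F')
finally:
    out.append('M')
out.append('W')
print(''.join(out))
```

Execution trace: 'T' (try body) → 'R' (except Exception) → 'M' (finally) → 'W' (after the try/except). Output: TRMW

Answer: TRMW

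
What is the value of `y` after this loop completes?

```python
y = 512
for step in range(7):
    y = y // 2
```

Halve 7 times: 512 // 2^7 = 4
`y` takes the values: 512 → 256 → 128 → 64 → 32 → 16 → 8 → 4

Answer: 4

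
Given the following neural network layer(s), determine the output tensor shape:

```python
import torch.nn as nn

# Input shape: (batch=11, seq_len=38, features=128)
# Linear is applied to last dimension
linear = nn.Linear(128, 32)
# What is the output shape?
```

Input: (11, 38, 128) -> Output: (11, 38, 32)

Answer: (11, 38, 32)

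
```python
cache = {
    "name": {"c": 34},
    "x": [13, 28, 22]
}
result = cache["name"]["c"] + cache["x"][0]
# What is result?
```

Trace:
`cache = { ...` → cache = {'name': {'c': 34}, 'x': [13, 28, 22]}
`result = cache["name"]["c"] + cache["x"][0]` → result = 47
So result = 47

Answer: 47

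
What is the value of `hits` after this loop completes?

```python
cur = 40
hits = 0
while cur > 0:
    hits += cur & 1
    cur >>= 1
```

Count set bits in 40 (binary: 0b101000)
`hits` takes the values: 0 → 1 → 2

Answer: 2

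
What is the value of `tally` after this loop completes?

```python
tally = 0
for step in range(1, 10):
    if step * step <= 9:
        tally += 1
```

Count numbers where step² ≤ 9
`tally` takes the values: 0 → 1 → 2 → 3

Answer: 3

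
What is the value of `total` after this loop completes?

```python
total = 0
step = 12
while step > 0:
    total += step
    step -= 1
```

Sum 12 down to 1
`total` takes the values: 0 → 12 → 23 → 33 → 42 → 50 → 57 → 63 → 68 → 72 → 75 → 77 → 78

Answer: 78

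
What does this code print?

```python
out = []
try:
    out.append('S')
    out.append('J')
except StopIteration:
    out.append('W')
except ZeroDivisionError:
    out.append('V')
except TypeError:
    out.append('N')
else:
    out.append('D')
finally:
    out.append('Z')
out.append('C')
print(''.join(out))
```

Execution trace: 'S' (try body) → 'J' (try body, no exception) → 'D' (else) → 'Z' (finally) → 'C' (after the try/except). Output: SJDZC

Answer: SJDZC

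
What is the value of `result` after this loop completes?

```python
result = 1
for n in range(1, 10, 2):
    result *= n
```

Product of 1, 3, 5, ... up to 9
`result` takes the values: 1 → 3 → 15 → 105 → 945

Answer: 945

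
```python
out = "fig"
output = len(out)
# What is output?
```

Trace:
`out = "fig"` → out = 'fig'
`output = len(out)` → output = 3
So output = 3

Answer: 3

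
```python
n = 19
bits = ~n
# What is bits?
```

Trace:
`n = 19` → n = 19
`bits = ~n` → bits = -20
So bits = -20

Answer: -20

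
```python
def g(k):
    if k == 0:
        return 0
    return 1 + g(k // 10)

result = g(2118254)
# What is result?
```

Count of digits of 2118254: 7

Answer: 7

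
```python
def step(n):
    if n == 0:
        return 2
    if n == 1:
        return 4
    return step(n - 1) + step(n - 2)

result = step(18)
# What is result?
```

Build up from base cases: step(0)=2, step(1)=4, step(2)=6, step(3)=10, step(4)=16, step(5)=26, step(6)=42, ..., step(18)=13530

Answer: 13530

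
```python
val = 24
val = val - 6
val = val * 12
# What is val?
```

Trace:
`val = 24` → val = 24
`val = val - 6` → val = 18
`val = val * 12` → val = 216
So val = 216

Answer: 216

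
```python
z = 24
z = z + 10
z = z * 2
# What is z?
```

Trace:
`z = 24` → z = 24
`z = z + 10` → z = 34
`z = z * 2` → z = 68
So z = 68

Answer: 68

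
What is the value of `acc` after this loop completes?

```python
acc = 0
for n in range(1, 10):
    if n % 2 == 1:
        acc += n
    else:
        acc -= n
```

Add odd, subtract even
`acc` takes the values: 0 → 1 → -1 → 2 → -2 → 3 → -3 → 4 → -4 → 5

Answer: 5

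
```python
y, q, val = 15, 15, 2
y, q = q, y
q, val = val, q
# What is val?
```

Trace:
`y, q, val = 15, 15, 2` → y = 15; q = 15; val = 2
`y, q = q, y` → y = 15; q = 15
`q, val = val, q` → q = 2; val = 15
So val = 15

Answer: 15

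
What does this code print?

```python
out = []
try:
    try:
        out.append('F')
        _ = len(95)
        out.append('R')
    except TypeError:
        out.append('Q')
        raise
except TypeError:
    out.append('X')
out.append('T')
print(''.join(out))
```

Execution trace: 'F' (inner try body) → 'Q' (inner except TypeError) → 'X' (outer except TypeError) → 'T' (after the try/except). Output: FQXT

Answer: FQXT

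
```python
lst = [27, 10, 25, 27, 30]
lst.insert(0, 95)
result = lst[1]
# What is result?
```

Trace:
`lst = [27, 10, 25, 27, 30]` → lst = [27, 10, 25, 27, 30]
`lst.insert(0, 95)` → lst = [95, 27, 10, 25, 27, 30]
`result = lst[1]` → result = 27
So result = 27

Answer: 27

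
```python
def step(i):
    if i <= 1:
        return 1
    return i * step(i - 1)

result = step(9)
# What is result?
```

step(9) = 9 * 8 * 7 * 6 * 5 * 4 * 3 * 2 * 1 = 362880

Answer: 362880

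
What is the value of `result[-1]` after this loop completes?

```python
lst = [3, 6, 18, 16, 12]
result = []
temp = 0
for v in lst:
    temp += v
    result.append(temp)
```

Cumulative sum ends at 55
`result` takes the values: [] → [3] → [3, 9] → [3, 9, 27] → [3, 9, 27, 43] → [3, 9, 27, 43, 55]
So `result[-1]` = 55

Answer: 55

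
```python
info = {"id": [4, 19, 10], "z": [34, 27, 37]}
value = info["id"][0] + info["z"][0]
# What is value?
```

Trace:
`info = {"id": [4, 19, 10], "z": [34, 27, 37]}` → info = {'id': [4, 19, 10], 'z': [34, 27, 37]}
`value = info["id"][0] + info["z"][0]` → value = 38
So value = 38

Answer: 38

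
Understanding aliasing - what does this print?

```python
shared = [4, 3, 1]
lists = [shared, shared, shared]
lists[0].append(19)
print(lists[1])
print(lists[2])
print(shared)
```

Key concept: list of same reference.
Step by step:
`shared = [4, 3, 1]` → shared = [4, 3, 1]
`lists = [shared, shared, shared]` → lists = [[4, 3, 1], [4, 3, 1], [4, 3, 1]]
`lists[0].append(19)` → shared = [4, 3, 1, 19]; lists = [[4, 3, 1, 19], [4, 3, 1, 19], [4, 3, 1, 19]]
`print(lists[1])` → prints [4, 3, 1, 19]
`print(lists[2])` → prints [4, 3, 1, 19]
`print(shared)` → prints [4, 3, 1, 19]

Answer:
[4, 3, 1, 19]
[4, 3, 1, 19]
[4, 3, 1, 19]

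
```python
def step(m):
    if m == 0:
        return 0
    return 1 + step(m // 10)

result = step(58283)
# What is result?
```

Count of digits of 58283: 5

Answer: 5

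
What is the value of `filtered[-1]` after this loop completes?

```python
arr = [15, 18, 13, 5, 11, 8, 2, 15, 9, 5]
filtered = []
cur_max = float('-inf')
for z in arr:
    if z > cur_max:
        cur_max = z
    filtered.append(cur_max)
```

Running max ends at 18
`filtered` takes the values: [] → [15] → [15, 18] → [15, 18, 18] → [15, 18, 18, 18] → [15, 18, 18, 18, 18] → [15, 18, 18, 18, 18, 18] → [15, 18, 18, 18, 18, 18, 18] → [15, 18, 18, 18, 18, 18, 18, 18] → [15, 18, 18, 18, 18, 18, 18, 18, 18] → [15, 18, 18, 18, 18, 18, 18, 18, 18, 18]
So `filtered[-1]` = 18

Answer: 18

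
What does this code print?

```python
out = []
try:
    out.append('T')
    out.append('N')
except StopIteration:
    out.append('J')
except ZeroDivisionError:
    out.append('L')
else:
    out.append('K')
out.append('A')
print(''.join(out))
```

Execution trace: 'T' (try body) → 'N' (try body, no exception) → 'K' (else) → 'A' (after the try/except). Output: TNKA

Answer: TNKA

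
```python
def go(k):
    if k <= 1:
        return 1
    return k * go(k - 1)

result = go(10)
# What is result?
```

go(10) = 10 * 9 * 8 * 7 * 6 * 5 * 4 * 3 * 2 * 1 = 3628800

Answer: 3628800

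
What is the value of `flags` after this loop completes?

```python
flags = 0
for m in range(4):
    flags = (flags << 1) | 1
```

Build 4 consecutive 1-bits: 0b1111
`flags` takes the values: 0 → 1 → 3 → 7 → 15

Answer: 15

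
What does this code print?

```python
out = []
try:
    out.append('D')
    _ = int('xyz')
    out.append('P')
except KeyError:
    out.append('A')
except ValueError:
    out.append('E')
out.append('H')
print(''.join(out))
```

Execution trace: 'D' (try body) → 'E' (except ValueError) → 'H' (after the try/except). Output: DEH

Answer: DEH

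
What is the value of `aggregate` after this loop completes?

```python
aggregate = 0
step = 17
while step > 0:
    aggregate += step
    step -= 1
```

Sum 17 down to 1
`aggregate` takes the values: 0 → 17 → 33 → 48 → 62 → 75 → 87 → 98 → 108 → 117 → 125 → 132 → 138 → 143 → 147 → 150 → 152 → 153

Answer: 153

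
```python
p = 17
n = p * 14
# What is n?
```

Trace:
`p = 17` → p = 17
`n = p * 14` → n = 238
So n = 238

Answer: 238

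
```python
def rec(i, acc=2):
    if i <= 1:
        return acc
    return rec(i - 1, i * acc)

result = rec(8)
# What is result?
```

Accumulator trace (n, acc): (8, 2) -> (7, 16) -> (6, 112) -> (5, 672) -> (4, 3360) -> (3, 13440) -> (2, 40320) -> (1, 80640) -> return 80640

Answer: 80640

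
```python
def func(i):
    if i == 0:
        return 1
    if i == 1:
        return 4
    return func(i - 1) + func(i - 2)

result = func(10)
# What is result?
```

Build up from base cases: func(0)=1, func(1)=4, func(2)=5, func(3)=9, func(4)=14, func(5)=23, func(6)=37, ..., func(10)=254

Answer: 254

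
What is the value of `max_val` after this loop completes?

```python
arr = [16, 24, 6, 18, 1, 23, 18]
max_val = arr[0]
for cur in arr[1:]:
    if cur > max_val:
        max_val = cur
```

Maximum of [16, 24, 6, 18, 1, 23, 18]
`max_val` takes the values: 16 → 24

Answer: 24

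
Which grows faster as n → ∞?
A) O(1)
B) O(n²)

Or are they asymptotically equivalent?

O(1) vs O(n²): Higher order terms dominate.

Answer: B) O(n²) grows faster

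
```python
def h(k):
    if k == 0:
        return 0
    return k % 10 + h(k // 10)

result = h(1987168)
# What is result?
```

Sum of digits of 1987168: 8 + 6 + 1 + 7 + 8 + 9 + 1 = 40

Answer: 40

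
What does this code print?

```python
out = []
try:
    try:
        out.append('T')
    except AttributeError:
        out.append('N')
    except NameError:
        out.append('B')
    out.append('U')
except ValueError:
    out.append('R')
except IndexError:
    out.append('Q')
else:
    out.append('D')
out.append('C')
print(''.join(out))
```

Execution trace: 'T' (inner try body, no exception) → 'U' (try body, no exception) → 'D' (else) → 'C' (after the try/except). Output: TUDC

Answer: TUDC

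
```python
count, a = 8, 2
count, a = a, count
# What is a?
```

Trace:
`count, a = 8, 2` → count = 8; a = 2
`count, a = a, count` → count = 2; a = 8
So a = 8

Answer: 8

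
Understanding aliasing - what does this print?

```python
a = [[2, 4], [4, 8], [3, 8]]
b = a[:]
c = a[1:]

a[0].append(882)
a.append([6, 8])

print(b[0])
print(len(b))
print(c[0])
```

Key concept: slice with nested mutation.
Step by step:
`a = [[2, 4], [4, 8], [3, 8]]` → a = [[2, 4], [4, 8], [3, 8]]
`b = a[:]` → b = [[2, 4], [4, 8], [3, 8]]
`c = a[1:]` → c = [[4, 8], [3, 8]]
`a[0].append(882)` → a = [[2, 4, 882], [4, 8], [3, 8]]; b = [[2, 4, 882], [4, 8], [3, 8]]
`a.append([6, 8])` → a = [[2, 4, 882], [4, 8], [3, 8], [6, 8]]
`print(b[0])` → prints [2, 4, 882]
`print(len(b))` → prints 3
`print(c[0])` → prints [4, 8]

Answer:
[2, 4, 882]
3
[4, 8]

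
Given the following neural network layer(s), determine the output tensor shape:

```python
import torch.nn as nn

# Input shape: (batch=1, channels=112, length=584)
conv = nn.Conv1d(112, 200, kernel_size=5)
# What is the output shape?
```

Input: (1, 112, 584) -> Output: (1, 200, 580)

Answer: (1, 200, 580)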